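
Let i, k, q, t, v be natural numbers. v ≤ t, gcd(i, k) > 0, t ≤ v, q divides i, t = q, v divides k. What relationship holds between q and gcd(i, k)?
q ≤ gcd(i, k)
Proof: Since v ≤ t and t ≤ v, v = t. Since t = q, v = q. From v divides k, q divides k. q divides i, so q divides gcd(i, k). Since gcd(i, k) > 0, q ≤ gcd(i, k).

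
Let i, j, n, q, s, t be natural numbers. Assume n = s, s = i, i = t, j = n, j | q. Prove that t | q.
n = s and s = i, so n = i. i = t, so n = t. From j = n and j | q, n | q. n = t, so t | q.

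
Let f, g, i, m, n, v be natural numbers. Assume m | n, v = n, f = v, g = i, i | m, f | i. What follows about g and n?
g = n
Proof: i | m and m | n, thus i | n. Because f = v and v = n, f = n. Since f | i, n | i. i | n, so i = n. Since g = i, g = n.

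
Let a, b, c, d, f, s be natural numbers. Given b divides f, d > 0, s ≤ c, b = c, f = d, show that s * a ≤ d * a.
f = d and b divides f, hence b divides d. Since b = c, c divides d. Since d > 0, c ≤ d. s ≤ c, so s ≤ d. By multiplying by a non-negative, s * a ≤ d * a.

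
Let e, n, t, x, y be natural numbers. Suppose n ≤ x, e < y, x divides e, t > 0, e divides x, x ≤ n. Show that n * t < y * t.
e divides x and x divides e, hence e = x. Since x ≤ n and n ≤ x, x = n. Since e = x, e = n. Since e < y, n < y. From t > 0, by multiplying by a positive, n * t < y * t.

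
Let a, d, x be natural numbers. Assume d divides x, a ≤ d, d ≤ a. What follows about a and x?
a divides x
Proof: d ≤ a and a ≤ d, thus d = a. d divides x, so a divides x.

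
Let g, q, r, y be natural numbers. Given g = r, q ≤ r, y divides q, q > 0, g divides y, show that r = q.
Because g divides y and y divides q, g divides q. g = r, so r divides q. Since q > 0, r ≤ q. Since q ≤ r, q = r. Then r = q.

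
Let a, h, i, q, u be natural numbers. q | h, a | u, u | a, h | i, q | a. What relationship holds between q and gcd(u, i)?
q | gcd(u, i)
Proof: a | u and u | a, thus a = u. Since q | a, q | u. Because q | h and h | i, q | i. q | u, so q | gcd(u, i).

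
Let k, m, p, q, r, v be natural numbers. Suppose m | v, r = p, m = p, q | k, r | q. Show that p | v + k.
m = p and m | v, hence p | v. r = p and r | q, thus p | q. q | k, so p | k. Because p | v, p | v + k.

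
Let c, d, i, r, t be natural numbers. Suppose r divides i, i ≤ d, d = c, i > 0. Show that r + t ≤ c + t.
Because r divides i and i > 0, r ≤ i. Because d = c and i ≤ d, i ≤ c. Since r ≤ i, r ≤ c. Then r + t ≤ c + t.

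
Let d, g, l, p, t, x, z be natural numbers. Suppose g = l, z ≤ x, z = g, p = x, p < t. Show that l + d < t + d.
From z = g and g = l, z = l. z ≤ x, so l ≤ x. p = x and p < t, thus x < t. Since l ≤ x, l < t. Then l + d < t + d.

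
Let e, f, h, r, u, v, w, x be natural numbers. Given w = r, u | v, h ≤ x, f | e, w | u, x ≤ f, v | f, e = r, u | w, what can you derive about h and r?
h ≤ r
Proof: From e = r and f | e, f | r. u | w and w | u, therefore u = w. w = r, so u = r. From u | v, r | v. Since v | f, r | f. f | r, so f = r. h ≤ x and x ≤ f, therefore h ≤ f. f = r, so h ≤ r.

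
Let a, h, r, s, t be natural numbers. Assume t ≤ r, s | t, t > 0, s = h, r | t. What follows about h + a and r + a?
h + a ≤ r + a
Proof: r | t and t > 0, therefore r ≤ t. Since t ≤ r, t = r. From s | t and t > 0, s ≤ t. t = r, so s ≤ r. s = h, so h ≤ r. Then h + a ≤ r + a.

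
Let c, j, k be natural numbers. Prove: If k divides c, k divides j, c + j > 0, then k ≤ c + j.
k divides c and k divides j, therefore k divides c + j. c + j > 0, so k ≤ c + j.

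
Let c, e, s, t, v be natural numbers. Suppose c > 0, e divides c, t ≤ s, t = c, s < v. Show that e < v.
From e divides c and c > 0, e ≤ c. Since t = c and t ≤ s, c ≤ s. Since e ≤ c, e ≤ s. Since s < v, e < v.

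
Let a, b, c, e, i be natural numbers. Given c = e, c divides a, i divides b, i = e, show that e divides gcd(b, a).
Since i = e and i divides b, e divides b. c = e and c divides a, hence e divides a. e divides b, so e divides gcd(b, a).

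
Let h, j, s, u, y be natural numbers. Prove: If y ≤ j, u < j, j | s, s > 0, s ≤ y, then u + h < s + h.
j | s and s > 0, so j ≤ s. Because s ≤ y and y ≤ j, s ≤ j. Since j ≤ s, j = s. u < j, so u < s. Then u + h < s + h.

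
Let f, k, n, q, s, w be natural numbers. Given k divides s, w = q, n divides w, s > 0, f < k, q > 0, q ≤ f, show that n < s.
From w = q and n divides w, n divides q. q > 0, so n ≤ q. q ≤ f and f < k, hence q < k. k divides s and s > 0, hence k ≤ s. q < k, so q < s. Since n ≤ q, n < s.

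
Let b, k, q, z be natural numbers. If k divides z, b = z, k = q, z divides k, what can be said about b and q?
b = q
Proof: From z divides k and k divides z, z = k. b = z, so b = k. Because k = q, b = q.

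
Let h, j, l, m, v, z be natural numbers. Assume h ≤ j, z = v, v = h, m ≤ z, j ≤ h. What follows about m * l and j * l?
m * l ≤ j * l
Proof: z = v and v = h, hence z = h. h ≤ j and j ≤ h, thus h = j. Since z = h, z = j. Since m ≤ z, m ≤ j. By multiplying by a non-negative, m * l ≤ j * l.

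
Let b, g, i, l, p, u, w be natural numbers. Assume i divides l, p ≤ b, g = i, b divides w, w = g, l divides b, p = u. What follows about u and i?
u ≤ i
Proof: From w = g and g = i, w = i. b divides w, so b divides i. i divides l and l divides b, thus i divides b. Since b divides i, b = i. Because p = u and p ≤ b, u ≤ b. Since b = i, u ≤ i.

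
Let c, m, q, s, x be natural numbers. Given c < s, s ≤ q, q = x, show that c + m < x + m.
q = x and s ≤ q, therefore s ≤ x. c < s, so c < x. Then c + m < x + m.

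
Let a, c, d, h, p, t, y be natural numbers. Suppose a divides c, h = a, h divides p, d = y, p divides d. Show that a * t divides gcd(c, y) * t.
Because h = a and h divides p, a divides p. Since d = y and p divides d, p divides y. a divides p, so a divides y. Since a divides c, a divides gcd(c, y). Then a * t divides gcd(c, y) * t.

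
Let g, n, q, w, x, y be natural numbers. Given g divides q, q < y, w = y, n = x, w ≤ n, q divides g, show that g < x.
q divides g and g divides q, therefore q = g. From w = y and w ≤ n, y ≤ n. Since n = x, y ≤ x. Since q < y, q < x. Since q = g, g < x.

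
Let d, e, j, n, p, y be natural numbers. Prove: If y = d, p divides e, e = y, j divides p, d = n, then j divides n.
e = y and y = d, so e = d. Since p divides e, p divides d. Since d = n, p divides n. j divides p, so j divides n.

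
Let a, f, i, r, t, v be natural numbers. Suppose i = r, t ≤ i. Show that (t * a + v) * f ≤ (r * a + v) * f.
Since i = r and t ≤ i, t ≤ r. Then t * a ≤ r * a. Then t * a + v ≤ r * a + v. Then (t * a + v) * f ≤ (r * a + v) * f.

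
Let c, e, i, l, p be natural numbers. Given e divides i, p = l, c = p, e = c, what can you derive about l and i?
l divides i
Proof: From c = p and p = l, c = l. e = c and e divides i, so c divides i. c = l, so l divides i.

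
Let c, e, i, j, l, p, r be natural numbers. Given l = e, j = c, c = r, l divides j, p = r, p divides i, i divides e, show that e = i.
Because j = c and c = r, j = r. Since l divides j, l divides r. Because l = e, e divides r. Since p = r and p divides i, r divides i. e divides r, so e divides i. Because i divides e, e = i.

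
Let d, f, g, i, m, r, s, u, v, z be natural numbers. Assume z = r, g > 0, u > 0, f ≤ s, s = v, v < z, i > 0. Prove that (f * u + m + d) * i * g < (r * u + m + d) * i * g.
s = v and f ≤ s, hence f ≤ v. z = r and v < z, therefore v < r. Since f ≤ v, f < r. Since u > 0, by multiplying by a positive, f * u < r * u. Then f * u + m < r * u + m. Then f * u + m + d < r * u + m + d. Using i > 0, by multiplying by a positive, (f * u + m + d) * i < (r * u + m + d) * i. Since g > 0, by multiplying by a positive, (f * u + m + d) * i * g < (r * u + m + d) * i * g.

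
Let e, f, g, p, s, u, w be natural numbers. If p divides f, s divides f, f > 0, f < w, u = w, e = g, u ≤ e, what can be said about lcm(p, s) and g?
lcm(p, s) < g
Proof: From p divides f and s divides f, lcm(p, s) divides f. Since f > 0, lcm(p, s) ≤ f. e = g and u ≤ e, so u ≤ g. u = w, so w ≤ g. Since f < w, f < g. Since lcm(p, s) ≤ f, lcm(p, s) < g.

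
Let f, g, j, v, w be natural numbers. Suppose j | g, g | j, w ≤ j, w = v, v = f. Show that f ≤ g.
Because w = v and v = f, w = f. j | g and g | j, hence j = g. From w ≤ j, w ≤ g. w = f, so f ≤ g.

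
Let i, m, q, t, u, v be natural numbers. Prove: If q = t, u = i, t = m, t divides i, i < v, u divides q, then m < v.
u = i and u divides q, hence i divides q. Because q = t, i divides t. Since t divides i, i = t. t = m, so i = m. Since i < v, m < v.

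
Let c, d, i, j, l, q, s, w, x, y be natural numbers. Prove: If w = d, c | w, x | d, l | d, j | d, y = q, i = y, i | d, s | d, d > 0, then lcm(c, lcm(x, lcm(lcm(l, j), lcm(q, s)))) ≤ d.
w = d and c | w, so c | d. l | d and j | d, therefore lcm(l, j) | d. From i = y and i | d, y | d. Since y = q, q | d. s | d, so lcm(q, s) | d. Since lcm(l, j) | d, lcm(lcm(l, j), lcm(q, s)) | d. Since x | d, lcm(x, lcm(lcm(l, j), lcm(q, s))) | d. Since c | d, lcm(c, lcm(x, lcm(lcm(l, j), lcm(q, s)))) | d. d > 0, so lcm(c, lcm(x, lcm(lcm(l, j), lcm(q, s)))) ≤ d.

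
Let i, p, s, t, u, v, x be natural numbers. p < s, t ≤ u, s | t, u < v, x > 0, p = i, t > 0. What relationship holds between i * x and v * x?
i * x < v * x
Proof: p = i and p < s, therefore i < s. s | t and t > 0, hence s ≤ t. From t ≤ u, s ≤ u. i < s, so i < u. u < v, so i < v. Since x > 0, i * x < v * x.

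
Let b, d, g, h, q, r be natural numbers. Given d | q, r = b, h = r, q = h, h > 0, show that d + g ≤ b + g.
Since h = r and r = b, h = b. From q = h and d | q, d | h. Since h > 0, d ≤ h. From h = b, d ≤ b. Then d + g ≤ b + g.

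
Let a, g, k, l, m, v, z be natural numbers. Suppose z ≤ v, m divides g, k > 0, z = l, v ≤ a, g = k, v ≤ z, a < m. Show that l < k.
Since v ≤ z and z ≤ v, v = z. z = l, so v = l. v ≤ a and a < m, so v < m. g = k and m divides g, so m divides k. Since k > 0, m ≤ k. v < m, so v < k. Since v = l, l < k.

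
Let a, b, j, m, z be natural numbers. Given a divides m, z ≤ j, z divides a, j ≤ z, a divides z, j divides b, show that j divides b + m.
a divides z and z divides a, therefore a = z. z ≤ j and j ≤ z, therefore z = j. Since a = z, a = j. From a divides m, j divides m. Because j divides b, j divides b + m.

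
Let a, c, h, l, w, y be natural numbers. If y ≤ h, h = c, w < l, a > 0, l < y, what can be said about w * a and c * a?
w * a < c * a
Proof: Since l < y and y ≤ h, l < h. Since w < l, w < h. h = c, so w < c. Since a > 0, by multiplying by a positive, w * a < c * a.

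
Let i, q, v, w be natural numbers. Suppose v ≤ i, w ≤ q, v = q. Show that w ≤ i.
Because v = q and v ≤ i, q ≤ i. Since w ≤ q, w ≤ i.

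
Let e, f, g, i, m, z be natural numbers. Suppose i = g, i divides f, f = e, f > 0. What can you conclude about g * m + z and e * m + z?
g * m + z ≤ e * m + z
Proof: From i = g and i divides f, g divides f. f > 0, so g ≤ f. From f = e, g ≤ e. By multiplying by a non-negative, g * m ≤ e * m. Then g * m + z ≤ e * m + z.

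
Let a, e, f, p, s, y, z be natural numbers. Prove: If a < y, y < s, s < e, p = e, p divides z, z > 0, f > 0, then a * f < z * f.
a < y and y < s, therefore a < s. s < e, so a < e. p = e and p divides z, so e divides z. Since z > 0, e ≤ z. a < e, so a < z. Combined with f > 0, by multiplying by a positive, a * f < z * f.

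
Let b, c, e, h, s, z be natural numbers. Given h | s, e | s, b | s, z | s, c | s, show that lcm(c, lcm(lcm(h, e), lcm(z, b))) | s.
Because h | s and e | s, lcm(h, e) | s. z | s and b | s, so lcm(z, b) | s. Since lcm(h, e) | s, lcm(lcm(h, e), lcm(z, b)) | s. Because c | s, lcm(c, lcm(lcm(h, e), lcm(z, b))) | s.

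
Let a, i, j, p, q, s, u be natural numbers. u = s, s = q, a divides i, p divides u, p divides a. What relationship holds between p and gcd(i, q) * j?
p divides gcd(i, q) * j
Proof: p divides a and a divides i, therefore p divides i. From u = s and s = q, u = q. p divides u, so p divides q. Since p divides i, p divides gcd(i, q). Then p divides gcd(i, q) * j.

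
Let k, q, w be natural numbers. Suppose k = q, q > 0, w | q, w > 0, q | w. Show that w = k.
q | w and w > 0, hence q ≤ w. Since w | q and q > 0, w ≤ q. q ≤ w, so q = w. Because k = q, k = w. Then w = k.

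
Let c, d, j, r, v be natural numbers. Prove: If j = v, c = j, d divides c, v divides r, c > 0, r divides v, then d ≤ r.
c = j and j = v, therefore c = v. v divides r and r divides v, thus v = r. c = v, so c = r. From d divides c and c > 0, d ≤ c. c = r, so d ≤ r.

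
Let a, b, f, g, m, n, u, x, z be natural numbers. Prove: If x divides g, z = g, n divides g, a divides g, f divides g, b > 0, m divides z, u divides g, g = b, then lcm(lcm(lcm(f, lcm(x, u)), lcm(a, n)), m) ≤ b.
Since x divides g and u divides g, lcm(x, u) divides g. Since f divides g, lcm(f, lcm(x, u)) divides g. Because a divides g and n divides g, lcm(a, n) divides g. lcm(f, lcm(x, u)) divides g, so lcm(lcm(f, lcm(x, u)), lcm(a, n)) divides g. z = g and m divides z, hence m divides g. Since lcm(lcm(f, lcm(x, u)), lcm(a, n)) divides g, lcm(lcm(lcm(f, lcm(x, u)), lcm(a, n)), m) divides g. Since g = b, lcm(lcm(lcm(f, lcm(x, u)), lcm(a, n)), m) divides b. Since b > 0, lcm(lcm(lcm(f, lcm(x, u)), lcm(a, n)), m) ≤ b.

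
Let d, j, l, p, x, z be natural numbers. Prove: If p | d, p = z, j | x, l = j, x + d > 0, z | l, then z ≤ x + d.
From l = j and z | l, z | j. Since j | x, z | x. From p = z and p | d, z | d. Since z | x, z | x + d. x + d > 0, so z ≤ x + d.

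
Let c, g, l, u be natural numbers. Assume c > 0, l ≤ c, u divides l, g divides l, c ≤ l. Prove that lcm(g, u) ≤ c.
From l ≤ c and c ≤ l, l = c. g divides l and u divides l, hence lcm(g, u) divides l. Since l = c, lcm(g, u) divides c. Since c > 0, lcm(g, u) ≤ c.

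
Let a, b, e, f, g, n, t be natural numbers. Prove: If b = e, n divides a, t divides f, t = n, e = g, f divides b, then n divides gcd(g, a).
b = e and f divides b, therefore f divides e. Since t divides f, t divides e. Since e = g, t divides g. Since t = n, n divides g. n divides a, so n divides gcd(g, a).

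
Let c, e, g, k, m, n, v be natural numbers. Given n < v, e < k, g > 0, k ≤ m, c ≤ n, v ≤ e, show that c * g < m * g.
n < v and v ≤ e, therefore n < e. e < k, so n < k. c ≤ n, so c < k. Since k ≤ m, c < m. g > 0, so c * g < m * g.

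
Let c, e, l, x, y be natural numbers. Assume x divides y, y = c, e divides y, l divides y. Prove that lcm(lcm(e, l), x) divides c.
e divides y and l divides y, thus lcm(e, l) divides y. Since x divides y, lcm(lcm(e, l), x) divides y. From y = c, lcm(lcm(e, l), x) divides c.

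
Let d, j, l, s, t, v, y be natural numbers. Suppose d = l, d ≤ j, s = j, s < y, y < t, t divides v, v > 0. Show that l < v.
Since s = j and s < y, j < y. y < t, so j < t. Since d ≤ j, d < t. Since d = l, l < t. t divides v and v > 0, thus t ≤ v. l < t, so l < v.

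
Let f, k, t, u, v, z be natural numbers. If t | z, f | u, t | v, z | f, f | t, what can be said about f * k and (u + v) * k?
f * k | (u + v) * k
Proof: t | z and z | f, hence t | f. f | t, so t = f. Since t | v, f | v. Since f | u, f | u + v. Then f * k | (u + v) * k.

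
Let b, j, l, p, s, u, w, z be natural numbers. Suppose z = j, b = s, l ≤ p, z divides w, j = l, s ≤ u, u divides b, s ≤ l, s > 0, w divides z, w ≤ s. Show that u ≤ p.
w divides z and z divides w, thus w = z. Because z = j, w = j. Since j = l, w = l. w ≤ s, so l ≤ s. From s ≤ l, l = s. b = s and u divides b, so u divides s. Since s > 0, u ≤ s. From s ≤ u, s = u. Since l = s, l = u. From l ≤ p, u ≤ p.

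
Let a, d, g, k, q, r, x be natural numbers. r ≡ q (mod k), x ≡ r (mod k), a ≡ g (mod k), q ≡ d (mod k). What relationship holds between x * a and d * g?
x * a ≡ d * g (mod k)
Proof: Because x ≡ r (mod k) and r ≡ q (mod k), x ≡ q (mod k). q ≡ d (mod k), so x ≡ d (mod k). Because a ≡ g (mod k), x * a ≡ d * g (mod k).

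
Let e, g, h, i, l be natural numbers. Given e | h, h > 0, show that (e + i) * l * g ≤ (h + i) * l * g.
e | h and h > 0, therefore e ≤ h. Then e + i ≤ h + i. Then (e + i) * l ≤ (h + i) * l. Then (e + i) * l * g ≤ (h + i) * l * g.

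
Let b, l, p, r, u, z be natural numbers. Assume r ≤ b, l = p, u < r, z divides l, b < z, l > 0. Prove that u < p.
r ≤ b and b < z, hence r < z. Since u < r, u < z. z divides l and l > 0, hence z ≤ l. l = p, so z ≤ p. Because u < z, u < p.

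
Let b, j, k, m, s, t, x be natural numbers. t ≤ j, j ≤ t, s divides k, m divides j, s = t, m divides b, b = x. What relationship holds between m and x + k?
m divides x + k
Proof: Since b = x and m divides b, m divides x. Because t ≤ j and j ≤ t, t = j. From s = t, s = j. Since s divides k, j divides k. Since m divides j, m divides k. m divides x, so m divides x + k.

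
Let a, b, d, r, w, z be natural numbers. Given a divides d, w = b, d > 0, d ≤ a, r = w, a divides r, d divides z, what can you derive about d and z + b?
d divides z + b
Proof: From a divides d and d > 0, a ≤ d. d ≤ a, so a = d. Because r = w and w = b, r = b. Since a divides r, a divides b. Because a = d, d divides b. d divides z, so d divides z + b.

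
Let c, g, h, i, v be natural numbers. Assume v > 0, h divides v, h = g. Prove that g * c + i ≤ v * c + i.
From h = g and h divides v, g divides v. Because v > 0, g ≤ v. By multiplying by a non-negative, g * c ≤ v * c. Then g * c + i ≤ v * c + i.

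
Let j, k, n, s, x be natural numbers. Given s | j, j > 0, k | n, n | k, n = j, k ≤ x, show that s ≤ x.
s | j and j > 0, hence s ≤ j. From k | n and n | k, k = n. Since n = j, k = j. k ≤ x, so j ≤ x. Since s ≤ j, s ≤ x.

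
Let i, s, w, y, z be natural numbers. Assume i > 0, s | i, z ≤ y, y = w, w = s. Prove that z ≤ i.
From y = w and w = s, y = s. z ≤ y, so z ≤ s. s | i and i > 0, thus s ≤ i. z ≤ s, so z ≤ i.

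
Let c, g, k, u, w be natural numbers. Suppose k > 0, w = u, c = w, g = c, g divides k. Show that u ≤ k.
g = c and c = w, thus g = w. g divides k, so w divides k. Since w = u, u divides k. From k > 0, u ≤ k.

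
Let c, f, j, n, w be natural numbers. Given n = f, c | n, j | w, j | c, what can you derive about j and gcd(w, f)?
j | gcd(w, f)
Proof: From n = f and c | n, c | f. j | c, so j | f. Because j | w, j | gcd(w, f).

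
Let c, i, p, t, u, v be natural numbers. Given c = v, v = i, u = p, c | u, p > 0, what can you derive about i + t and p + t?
i + t ≤ p + t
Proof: From c = v and v = i, c = i. u = p and c | u, therefore c | p. Since c = i, i | p. Since p > 0, i ≤ p. Then i + t ≤ p + t.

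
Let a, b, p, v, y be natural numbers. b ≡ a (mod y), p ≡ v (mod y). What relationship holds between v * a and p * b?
v * a ≡ p * b (mod y)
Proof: From p ≡ v (mod y) and b ≡ a (mod y), p * b ≡ v * a (mod y). Then v * a ≡ p * b (mod y).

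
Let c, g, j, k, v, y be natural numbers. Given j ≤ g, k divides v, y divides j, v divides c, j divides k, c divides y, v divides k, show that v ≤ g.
k divides v and v divides k, hence k = v. j divides k, so j divides v. v divides c and c divides y, so v divides y. y divides j, so v divides j. j divides v, so j = v. Since j ≤ g, v ≤ g.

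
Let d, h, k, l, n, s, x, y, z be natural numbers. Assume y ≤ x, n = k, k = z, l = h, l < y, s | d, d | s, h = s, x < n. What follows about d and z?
d < z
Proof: l = h and h = s, so l = s. s | d and d | s, so s = d. l = s, so l = d. l < y and y ≤ x, thus l < x. x < n, so l < n. From n = k, l < k. Since k = z, l < z. Since l = d, d < z.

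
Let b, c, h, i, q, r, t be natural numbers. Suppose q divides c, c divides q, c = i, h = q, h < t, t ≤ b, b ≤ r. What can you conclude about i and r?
i < r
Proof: q divides c and c divides q, thus q = c. Since c = i, q = i. h = q and h < t, thus q < t. q = i, so i < t. Because t ≤ b and b ≤ r, t ≤ r. i < t, so i < r.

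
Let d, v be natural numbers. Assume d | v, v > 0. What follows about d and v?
d ≤ v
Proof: d | v and v > 0. By divisors are at most what they divide, d ≤ v.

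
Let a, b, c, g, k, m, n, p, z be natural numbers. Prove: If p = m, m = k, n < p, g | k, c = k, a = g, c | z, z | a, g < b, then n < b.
From p = m and m = k, p = k. n < p, so n < k. Since c | z and z | a, c | a. Since a = g, c | g. c = k, so k | g. g | k, so g = k. Since g < b, k < b. Because n < k, n < b.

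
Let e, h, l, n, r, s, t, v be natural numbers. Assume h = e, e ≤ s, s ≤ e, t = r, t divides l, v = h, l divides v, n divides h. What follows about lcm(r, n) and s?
lcm(r, n) divides s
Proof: e ≤ s and s ≤ e, so e = s. Since h = e, h = s. t = r and t divides l, so r divides l. v = h and l divides v, therefore l divides h. Since r divides l, r divides h. Since n divides h, lcm(r, n) divides h. Since h = s, lcm(r, n) divides s.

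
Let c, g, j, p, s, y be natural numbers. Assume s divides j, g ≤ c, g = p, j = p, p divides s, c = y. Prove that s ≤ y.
j = p and s divides j, therefore s divides p. Since p divides s, p = s. Because g = p, g = s. g ≤ c, so s ≤ c. c = y, so s ≤ y.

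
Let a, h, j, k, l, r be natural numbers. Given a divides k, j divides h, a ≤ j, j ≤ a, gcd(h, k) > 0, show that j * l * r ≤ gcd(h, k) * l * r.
From a ≤ j and j ≤ a, a = j. Since a divides k, j divides k. j divides h, so j divides gcd(h, k). gcd(h, k) > 0, so j ≤ gcd(h, k). By multiplying by a non-negative, j * l ≤ gcd(h, k) * l. By multiplying by a non-negative, j * l * r ≤ gcd(h, k) * l * r.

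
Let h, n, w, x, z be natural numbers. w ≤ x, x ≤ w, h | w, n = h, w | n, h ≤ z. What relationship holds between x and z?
x ≤ z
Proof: Because w ≤ x and x ≤ w, w = x. n = h and w | n, thus w | h. Because h | w, h = w. Since h ≤ z, w ≤ z. Since w = x, x ≤ z.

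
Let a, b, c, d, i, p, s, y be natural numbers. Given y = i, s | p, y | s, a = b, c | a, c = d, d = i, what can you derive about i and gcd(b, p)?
i | gcd(b, p)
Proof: c = d and d = i, so c = i. a = b and c | a, therefore c | b. Since c = i, i | b. Because y | s and s | p, y | p. y = i, so i | p. Since i | b, i | gcd(b, p).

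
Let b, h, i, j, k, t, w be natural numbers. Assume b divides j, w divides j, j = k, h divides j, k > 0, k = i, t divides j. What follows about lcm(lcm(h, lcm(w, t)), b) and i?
lcm(lcm(h, lcm(w, t)), b) ≤ i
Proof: Because w divides j and t divides j, lcm(w, t) divides j. h divides j, so lcm(h, lcm(w, t)) divides j. Since b divides j, lcm(lcm(h, lcm(w, t)), b) divides j. Because j = k, lcm(lcm(h, lcm(w, t)), b) divides k. k > 0, so lcm(lcm(h, lcm(w, t)), b) ≤ k. k = i, so lcm(lcm(h, lcm(w, t)), b) ≤ i.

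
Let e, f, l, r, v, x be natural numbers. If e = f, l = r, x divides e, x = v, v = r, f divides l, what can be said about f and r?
f = r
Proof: l = r and f divides l, therefore f divides r. Since e = f and x divides e, x divides f. Because x = v, v divides f. Since v = r, r divides f. Since f divides r, f = r.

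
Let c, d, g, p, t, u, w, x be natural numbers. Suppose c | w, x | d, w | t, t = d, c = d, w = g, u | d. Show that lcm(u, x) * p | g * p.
Since c = d and c | w, d | w. t = d and w | t, therefore w | d. d | w, so d = w. Since w = g, d = g. u | d and x | d, so lcm(u, x) | d. d = g, so lcm(u, x) | g. Then lcm(u, x) * p | g * p.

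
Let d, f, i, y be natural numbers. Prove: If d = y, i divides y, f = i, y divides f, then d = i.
f = i and y divides f, therefore y divides i. Since i divides y, y = i. Since d = y, d = i.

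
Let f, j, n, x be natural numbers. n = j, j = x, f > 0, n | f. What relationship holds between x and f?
x ≤ f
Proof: From n = j and j = x, n = x. Because n | f and f > 0, n ≤ f. n = x, so x ≤ f.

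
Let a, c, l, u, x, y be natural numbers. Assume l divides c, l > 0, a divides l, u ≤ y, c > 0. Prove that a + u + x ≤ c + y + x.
Because a divides l and l > 0, a ≤ l. l divides c and c > 0, thus l ≤ c. Since a ≤ l, a ≤ c. u ≤ y, thus u + x ≤ y + x. a ≤ c, so a + u + x ≤ c + y + x.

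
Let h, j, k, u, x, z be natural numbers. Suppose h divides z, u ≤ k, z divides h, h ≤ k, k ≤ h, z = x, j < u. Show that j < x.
k ≤ h and h ≤ k, so k = h. h divides z and z divides h, so h = z. k = h, so k = z. Since z = x, k = x. From u ≤ k, u ≤ x. Since j < u, j < x.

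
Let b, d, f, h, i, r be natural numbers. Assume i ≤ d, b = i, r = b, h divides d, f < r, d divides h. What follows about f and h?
f < h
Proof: r = b and b = i, therefore r = i. Since f < r, f < i. From d divides h and h divides d, d = h. Since i ≤ d, i ≤ h. Since f < i, f < h.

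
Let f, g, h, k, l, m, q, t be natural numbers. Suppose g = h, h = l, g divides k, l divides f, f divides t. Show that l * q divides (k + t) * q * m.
Because g = h and h = l, g = l. Since g divides k, l divides k. l divides f and f divides t, so l divides t. l divides k, so l divides k + t. Then l * q divides (k + t) * q. Then l * q divides (k + t) * q * m.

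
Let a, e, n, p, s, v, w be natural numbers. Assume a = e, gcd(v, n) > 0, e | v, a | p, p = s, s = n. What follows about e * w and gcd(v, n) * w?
e * w ≤ gcd(v, n) * w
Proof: p = s and s = n, so p = n. a | p, so a | n. From a = e, e | n. Since e | v, e | gcd(v, n). Since gcd(v, n) > 0, e ≤ gcd(v, n). Then e * w ≤ gcd(v, n) * w.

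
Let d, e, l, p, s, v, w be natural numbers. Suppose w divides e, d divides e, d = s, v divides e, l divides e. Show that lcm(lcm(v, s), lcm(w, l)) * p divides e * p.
Since d = s and d divides e, s divides e. v divides e, so lcm(v, s) divides e. From w divides e and l divides e, lcm(w, l) divides e. lcm(v, s) divides e, so lcm(lcm(v, s), lcm(w, l)) divides e. Then lcm(lcm(v, s), lcm(w, l)) * p divides e * p.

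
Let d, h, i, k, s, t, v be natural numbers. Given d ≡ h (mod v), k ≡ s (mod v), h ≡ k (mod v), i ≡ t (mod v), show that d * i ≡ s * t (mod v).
d ≡ h (mod v) and h ≡ k (mod v), thus d ≡ k (mod v). Since k ≡ s (mod v), d ≡ s (mod v). i ≡ t (mod v), so d * i ≡ s * t (mod v).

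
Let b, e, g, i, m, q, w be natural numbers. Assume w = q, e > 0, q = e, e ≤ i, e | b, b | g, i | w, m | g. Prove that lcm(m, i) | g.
w = q and q = e, thus w = e. i | w, so i | e. Since e > 0, i ≤ e. Because e ≤ i, e = i. From e | b and b | g, e | g. From e = i, i | g. From m | g, lcm(m, i) | g.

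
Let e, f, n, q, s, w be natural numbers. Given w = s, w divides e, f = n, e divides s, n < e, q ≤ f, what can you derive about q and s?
q < s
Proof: From f = n and q ≤ f, q ≤ n. From w = s and w divides e, s divides e. Since e divides s, e = s. Since n < e, n < s. Since q ≤ n, q < s.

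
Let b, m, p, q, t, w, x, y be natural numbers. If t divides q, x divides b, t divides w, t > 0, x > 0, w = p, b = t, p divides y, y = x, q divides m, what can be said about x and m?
x divides m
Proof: w = p and t divides w, hence t divides p. Because y = x and p divides y, p divides x. Since t divides p, t divides x. x > 0, so t ≤ x. Since b = t and x divides b, x divides t. Since t > 0, x ≤ t. t ≤ x, so t = x. t divides q and q divides m, therefore t divides m. t = x, so x divides m.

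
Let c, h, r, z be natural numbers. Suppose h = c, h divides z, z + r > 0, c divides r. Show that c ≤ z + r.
h = c and h divides z, therefore c divides z. c divides r, so c divides z + r. z + r > 0, so c ≤ z + r.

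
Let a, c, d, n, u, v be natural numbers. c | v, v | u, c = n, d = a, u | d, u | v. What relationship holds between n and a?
n | a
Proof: v | u and u | v, thus v = u. c | v, so c | u. From c = n, n | u. d = a and u | d, therefore u | a. Since n | u, n | a.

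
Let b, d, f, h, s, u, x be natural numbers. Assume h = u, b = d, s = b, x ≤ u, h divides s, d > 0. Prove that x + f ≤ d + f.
s = b and h divides s, hence h divides b. Since b = d, h divides d. Since h = u, u divides d. Because d > 0, u ≤ d. From x ≤ u, x ≤ d. Then x + f ≤ d + f.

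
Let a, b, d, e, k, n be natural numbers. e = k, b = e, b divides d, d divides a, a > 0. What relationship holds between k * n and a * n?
k * n ≤ a * n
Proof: b divides d and d divides a, therefore b divides a. b = e, so e divides a. e = k, so k divides a. Because a > 0, k ≤ a. By multiplying by a non-negative, k * n ≤ a * n.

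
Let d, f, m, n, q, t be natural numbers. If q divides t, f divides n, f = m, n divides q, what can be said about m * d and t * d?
m * d divides t * d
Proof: f = m and f divides n, hence m divides n. From n divides q, m divides q. Because q divides t, m divides t. Then m * d divides t * d.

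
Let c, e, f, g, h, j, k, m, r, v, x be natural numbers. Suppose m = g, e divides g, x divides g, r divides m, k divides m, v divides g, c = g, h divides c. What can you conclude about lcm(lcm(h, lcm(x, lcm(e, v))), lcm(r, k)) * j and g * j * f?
lcm(lcm(h, lcm(x, lcm(e, v))), lcm(r, k)) * j divides g * j * f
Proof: c = g and h divides c, thus h divides g. From e divides g and v divides g, lcm(e, v) divides g. From x divides g, lcm(x, lcm(e, v)) divides g. Since h divides g, lcm(h, lcm(x, lcm(e, v))) divides g. r divides m and k divides m, thus lcm(r, k) divides m. m = g, so lcm(r, k) divides g. Since lcm(h, lcm(x, lcm(e, v))) divides g, lcm(lcm(h, lcm(x, lcm(e, v))), lcm(r, k)) divides g. Then lcm(lcm(h, lcm(x, lcm(e, v))), lcm(r, k)) * j divides g * j. Then lcm(lcm(h, lcm(x, lcm(e, v))), lcm(r, k)) * j divides g * j * f.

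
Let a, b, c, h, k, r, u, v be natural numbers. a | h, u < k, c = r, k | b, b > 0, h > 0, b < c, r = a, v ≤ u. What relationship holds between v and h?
v < h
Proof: c = r and r = a, hence c = a. k | b and b > 0, thus k ≤ b. b < c, so k < c. u < k, so u < c. c = a, so u < a. a | h and h > 0, therefore a ≤ h. u < a, so u < h. v ≤ u, so v < h.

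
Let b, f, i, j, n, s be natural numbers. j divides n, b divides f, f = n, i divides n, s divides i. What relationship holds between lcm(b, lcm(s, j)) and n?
lcm(b, lcm(s, j)) divides n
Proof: f = n and b divides f, so b divides n. s divides i and i divides n, so s divides n. Because j divides n, lcm(s, j) divides n. b divides n, so lcm(b, lcm(s, j)) divides n.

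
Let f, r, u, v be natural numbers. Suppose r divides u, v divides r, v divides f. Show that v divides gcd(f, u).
v divides r and r divides u, hence v divides u. Since v divides f, v divides gcd(f, u).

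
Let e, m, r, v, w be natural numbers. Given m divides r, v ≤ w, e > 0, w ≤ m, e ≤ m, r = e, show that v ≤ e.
r = e and m divides r, thus m divides e. Since e > 0, m ≤ e. e ≤ m, so m = e. v ≤ w and w ≤ m, thus v ≤ m. From m = e, v ≤ e.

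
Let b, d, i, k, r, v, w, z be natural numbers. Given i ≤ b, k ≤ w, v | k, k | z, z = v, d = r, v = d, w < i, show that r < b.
z = v and k | z, thus k | v. Because v | k, k = v. Since v = d, k = d. d = r, so k = r. k ≤ w and w < i, thus k < i. Since k = r, r < i. i ≤ b, so r < b.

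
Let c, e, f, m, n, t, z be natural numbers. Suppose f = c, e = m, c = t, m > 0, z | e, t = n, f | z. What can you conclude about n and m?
n ≤ m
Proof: c = t and t = n, thus c = n. f = c and f | z, thus c | z. From e = m and z | e, z | m. c | z, so c | m. From m > 0, c ≤ m. Since c = n, n ≤ m.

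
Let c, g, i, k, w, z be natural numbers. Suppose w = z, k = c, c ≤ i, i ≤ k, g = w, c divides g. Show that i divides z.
k = c and i ≤ k, thus i ≤ c. Since c ≤ i, c = i. From g = w and c divides g, c divides w. From w = z, c divides z. c = i, so i divides z.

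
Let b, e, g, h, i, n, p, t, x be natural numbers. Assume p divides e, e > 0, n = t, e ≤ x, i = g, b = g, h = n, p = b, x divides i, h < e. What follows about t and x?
t < x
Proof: i = g and x divides i, hence x divides g. From p = b and b = g, p = g. p divides e, so g divides e. From x divides g, x divides e. From e > 0, x ≤ e. e ≤ x, so e = x. h = n and h < e, thus n < e. n = t, so t < e. Since e = x, t < x.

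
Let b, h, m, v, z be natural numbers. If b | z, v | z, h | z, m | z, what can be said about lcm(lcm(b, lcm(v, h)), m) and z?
lcm(lcm(b, lcm(v, h)), m) | z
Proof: From v | z and h | z, lcm(v, h) | z. Because b | z, lcm(b, lcm(v, h)) | z. Since m | z, lcm(lcm(b, lcm(v, h)), m) | z.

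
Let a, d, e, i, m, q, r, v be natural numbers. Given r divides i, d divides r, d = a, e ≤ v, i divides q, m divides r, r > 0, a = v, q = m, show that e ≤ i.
Because q = m and i divides q, i divides m. Since m divides r, i divides r. From r divides i, r = i. From d = a and d divides r, a divides r. r > 0, so a ≤ r. Since a = v, v ≤ r. r = i, so v ≤ i. Since e ≤ v, e ≤ i.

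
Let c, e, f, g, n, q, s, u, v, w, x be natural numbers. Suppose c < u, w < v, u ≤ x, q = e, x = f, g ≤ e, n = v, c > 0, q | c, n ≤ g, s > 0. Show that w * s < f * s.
n ≤ g and g ≤ e, thus n ≤ e. Since n = v, v ≤ e. Because w < v, w < e. q | c and c > 0, hence q ≤ c. x = f and u ≤ x, thus u ≤ f. c < u, so c < f. From q ≤ c, q < f. Since q = e, e < f. w < e, so w < f. Since s > 0, w * s < f * s.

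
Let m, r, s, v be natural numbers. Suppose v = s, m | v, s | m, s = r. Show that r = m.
v = s and m | v, hence m | s. Since s | m, m = s. Since s = r, m = r. Then r = m.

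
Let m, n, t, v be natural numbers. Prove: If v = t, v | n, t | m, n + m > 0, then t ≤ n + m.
Since v = t and v | n, t | n. t | m, so t | n + m. Since n + m > 0, t ≤ n + m.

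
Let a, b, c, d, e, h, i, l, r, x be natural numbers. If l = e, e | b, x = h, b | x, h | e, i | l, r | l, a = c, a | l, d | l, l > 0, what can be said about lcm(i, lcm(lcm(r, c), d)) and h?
lcm(i, lcm(lcm(r, c), d)) ≤ h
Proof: x = h and b | x, thus b | h. Since e | b, e | h. Since h | e, e = h. l = e, so l = h. Because a = c and a | l, c | l. r | l, so lcm(r, c) | l. Since d | l, lcm(lcm(r, c), d) | l. i | l, so lcm(i, lcm(lcm(r, c), d)) | l. l > 0, so lcm(i, lcm(lcm(r, c), d)) ≤ l. Since l = h, lcm(i, lcm(lcm(r, c), d)) ≤ h.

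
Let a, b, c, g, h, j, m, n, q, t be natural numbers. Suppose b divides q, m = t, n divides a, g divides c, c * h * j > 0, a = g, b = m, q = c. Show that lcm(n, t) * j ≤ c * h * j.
a = g and n divides a, therefore n divides g. g divides c, so n divides c. Because q = c and b divides q, b divides c. Since b = m, m divides c. From m = t, t divides c. Since n divides c, lcm(n, t) divides c. Then lcm(n, t) divides c * h. Then lcm(n, t) * j divides c * h * j. Since c * h * j > 0, lcm(n, t) * j ≤ c * h * j.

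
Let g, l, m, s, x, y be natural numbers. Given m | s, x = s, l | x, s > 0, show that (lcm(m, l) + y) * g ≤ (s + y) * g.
From x = s and l | x, l | s. Since m | s, lcm(m, l) | s. Since s > 0, lcm(m, l) ≤ s. Then lcm(m, l) + y ≤ s + y. Then (lcm(m, l) + y) * g ≤ (s + y) * g.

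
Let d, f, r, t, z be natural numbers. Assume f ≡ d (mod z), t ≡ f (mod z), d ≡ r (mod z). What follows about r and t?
r ≡ t (mod z)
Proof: Since t ≡ f (mod z) and f ≡ d (mod z), t ≡ d (mod z). d ≡ r (mod z), so t ≡ r (mod z). Then r ≡ t (mod z).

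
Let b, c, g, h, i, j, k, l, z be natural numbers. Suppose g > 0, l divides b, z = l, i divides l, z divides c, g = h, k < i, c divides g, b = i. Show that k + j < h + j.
Because b = i and l divides b, l divides i. i divides l, so l = i. z = l and z divides c, so l divides c. From c divides g, l divides g. Since l = i, i divides g. g > 0, so i ≤ g. g = h, so i ≤ h. k < i, so k < h. Then k + j < h + j.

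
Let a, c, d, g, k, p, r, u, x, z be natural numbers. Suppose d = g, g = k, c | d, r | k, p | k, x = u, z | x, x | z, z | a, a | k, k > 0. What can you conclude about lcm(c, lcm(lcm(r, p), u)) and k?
lcm(c, lcm(lcm(r, p), u)) ≤ k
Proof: Because d = g and g = k, d = k. Because c | d, c | k. Because r | k and p | k, lcm(r, p) | k. From z | x and x | z, z = x. Since z | a, x | a. Since a | k, x | k. x = u, so u | k. Since lcm(r, p) | k, lcm(lcm(r, p), u) | k. Since c | k, lcm(c, lcm(lcm(r, p), u)) | k. Since k > 0, lcm(c, lcm(lcm(r, p), u)) ≤ k.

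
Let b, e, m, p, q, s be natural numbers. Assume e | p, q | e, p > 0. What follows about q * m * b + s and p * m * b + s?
q * m * b + s ≤ p * m * b + s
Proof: Since q | e and e | p, q | p. Since p > 0, q ≤ p. Then q * m ≤ p * m. Then q * m * b ≤ p * m * b. Then q * m * b + s ≤ p * m * b + s.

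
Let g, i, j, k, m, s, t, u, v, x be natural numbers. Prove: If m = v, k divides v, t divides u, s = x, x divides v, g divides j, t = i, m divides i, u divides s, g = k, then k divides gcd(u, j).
From m = v and m divides i, v divides i. Since t = i and t divides u, i divides u. Since v divides i, v divides u. From s = x and u divides s, u divides x. Since x divides v, u divides v. v divides u, so v = u. Since k divides v, k divides u. g = k and g divides j, hence k divides j. Because k divides u, k divides gcd(u, j).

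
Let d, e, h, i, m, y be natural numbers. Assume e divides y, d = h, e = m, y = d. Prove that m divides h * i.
From y = d and d = h, y = h. From e = m and e divides y, m divides y. Since y = h, m divides h. Then m divides h * i.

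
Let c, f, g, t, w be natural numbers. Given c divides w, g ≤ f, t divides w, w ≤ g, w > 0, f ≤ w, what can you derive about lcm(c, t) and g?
lcm(c, t) ≤ g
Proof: g ≤ f and f ≤ w, hence g ≤ w. w ≤ g, so w = g. c divides w and t divides w, thus lcm(c, t) divides w. Since w > 0, lcm(c, t) ≤ w. Since w = g, lcm(c, t) ≤ g.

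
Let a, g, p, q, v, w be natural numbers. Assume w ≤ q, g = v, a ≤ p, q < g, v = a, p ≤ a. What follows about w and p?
w < p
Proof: Since a ≤ p and p ≤ a, a = p. v = a, so v = p. From g = v and q < g, q < v. w ≤ q, so w < v. From v = p, w < p.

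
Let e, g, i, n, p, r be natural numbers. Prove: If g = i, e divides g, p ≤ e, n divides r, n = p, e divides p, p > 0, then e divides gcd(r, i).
Because e divides p and p > 0, e ≤ p. p ≤ e, so p = e. Because n = p, n = e. Since n divides r, e divides r. Since g = i and e divides g, e divides i. e divides r, so e divides gcd(r, i).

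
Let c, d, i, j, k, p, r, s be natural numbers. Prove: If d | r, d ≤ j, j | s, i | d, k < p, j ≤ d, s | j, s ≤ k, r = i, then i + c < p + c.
j ≤ d and d ≤ j, thus j = d. r = i and d | r, thus d | i. Since i | d, d = i. j = d, so j = i. s | j and j | s, thus s = j. s ≤ k and k < p, hence s < p. Since s = j, j < p. Since j = i, i < p. Then i + c < p + c.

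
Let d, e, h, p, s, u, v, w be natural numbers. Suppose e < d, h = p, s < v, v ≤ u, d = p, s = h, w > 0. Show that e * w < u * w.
d = p and e < d, thus e < p. s < v and v ≤ u, so s < u. Since s = h, h < u. h = p, so p < u. e < p, so e < u. Since w > 0, by multiplying by a positive, e * w < u * w.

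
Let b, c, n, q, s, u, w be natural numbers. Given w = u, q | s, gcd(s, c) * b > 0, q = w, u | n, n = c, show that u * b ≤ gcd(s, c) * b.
Since q = w and w = u, q = u. q | s, so u | s. Because n = c and u | n, u | c. Since u | s, u | gcd(s, c). Then u * b | gcd(s, c) * b. gcd(s, c) * b > 0, so u * b ≤ gcd(s, c) * b.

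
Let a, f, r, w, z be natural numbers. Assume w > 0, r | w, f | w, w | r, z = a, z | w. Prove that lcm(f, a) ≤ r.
From w | r and r | w, w = r. z = a and z | w, thus a | w. f | w, so lcm(f, a) | w. w > 0, so lcm(f, a) ≤ w. w = r, so lcm(f, a) ≤ r.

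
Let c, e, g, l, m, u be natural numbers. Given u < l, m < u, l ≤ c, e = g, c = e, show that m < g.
From m < u and u < l, m < l. Since l ≤ c, m < c. c = e, so m < e. e = g, so m < g.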